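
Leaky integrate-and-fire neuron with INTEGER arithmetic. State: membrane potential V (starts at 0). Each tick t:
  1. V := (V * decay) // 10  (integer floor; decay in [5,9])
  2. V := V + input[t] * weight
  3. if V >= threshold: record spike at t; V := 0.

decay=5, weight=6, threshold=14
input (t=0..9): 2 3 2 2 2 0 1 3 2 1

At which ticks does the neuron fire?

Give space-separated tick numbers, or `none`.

t=0: input=2 -> V=12
t=1: input=3 -> V=0 FIRE
t=2: input=2 -> V=12
t=3: input=2 -> V=0 FIRE
t=4: input=2 -> V=12
t=5: input=0 -> V=6
t=6: input=1 -> V=9
t=7: input=3 -> V=0 FIRE
t=8: input=2 -> V=12
t=9: input=1 -> V=12

Answer: 1 3 7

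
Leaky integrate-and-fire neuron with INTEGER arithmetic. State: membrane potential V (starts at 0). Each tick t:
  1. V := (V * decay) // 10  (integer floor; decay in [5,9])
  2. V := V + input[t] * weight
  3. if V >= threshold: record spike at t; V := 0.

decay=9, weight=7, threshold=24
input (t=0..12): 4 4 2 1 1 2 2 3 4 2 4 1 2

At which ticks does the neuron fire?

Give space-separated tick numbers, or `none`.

t=0: input=4 -> V=0 FIRE
t=1: input=4 -> V=0 FIRE
t=2: input=2 -> V=14
t=3: input=1 -> V=19
t=4: input=1 -> V=0 FIRE
t=5: input=2 -> V=14
t=6: input=2 -> V=0 FIRE
t=7: input=3 -> V=21
t=8: input=4 -> V=0 FIRE
t=9: input=2 -> V=14
t=10: input=4 -> V=0 FIRE
t=11: input=1 -> V=7
t=12: input=2 -> V=20

Answer: 0 1 4 6 8 10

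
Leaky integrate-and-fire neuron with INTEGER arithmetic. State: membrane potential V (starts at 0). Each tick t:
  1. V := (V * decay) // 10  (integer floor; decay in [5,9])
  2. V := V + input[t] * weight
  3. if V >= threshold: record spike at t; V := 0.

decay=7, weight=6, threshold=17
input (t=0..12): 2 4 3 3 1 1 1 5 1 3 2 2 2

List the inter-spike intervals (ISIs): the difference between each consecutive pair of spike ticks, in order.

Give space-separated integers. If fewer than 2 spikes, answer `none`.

Answer: 1 1 4 2 2

Derivation:
t=0: input=2 -> V=12
t=1: input=4 -> V=0 FIRE
t=2: input=3 -> V=0 FIRE
t=3: input=3 -> V=0 FIRE
t=4: input=1 -> V=6
t=5: input=1 -> V=10
t=6: input=1 -> V=13
t=7: input=5 -> V=0 FIRE
t=8: input=1 -> V=6
t=9: input=3 -> V=0 FIRE
t=10: input=2 -> V=12
t=11: input=2 -> V=0 FIRE
t=12: input=2 -> V=12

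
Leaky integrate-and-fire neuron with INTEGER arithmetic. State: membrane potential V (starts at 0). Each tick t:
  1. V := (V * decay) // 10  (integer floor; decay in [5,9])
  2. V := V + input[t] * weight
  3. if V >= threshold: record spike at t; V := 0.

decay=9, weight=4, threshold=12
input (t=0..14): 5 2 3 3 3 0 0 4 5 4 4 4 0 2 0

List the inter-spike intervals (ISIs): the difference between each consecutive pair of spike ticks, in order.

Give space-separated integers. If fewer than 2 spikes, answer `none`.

t=0: input=5 -> V=0 FIRE
t=1: input=2 -> V=8
t=2: input=3 -> V=0 FIRE
t=3: input=3 -> V=0 FIRE
t=4: input=3 -> V=0 FIRE
t=5: input=0 -> V=0
t=6: input=0 -> V=0
t=7: input=4 -> V=0 FIRE
t=8: input=5 -> V=0 FIRE
t=9: input=4 -> V=0 FIRE
t=10: input=4 -> V=0 FIRE
t=11: input=4 -> V=0 FIRE
t=12: input=0 -> V=0
t=13: input=2 -> V=8
t=14: input=0 -> V=7

Answer: 2 1 1 3 1 1 1 1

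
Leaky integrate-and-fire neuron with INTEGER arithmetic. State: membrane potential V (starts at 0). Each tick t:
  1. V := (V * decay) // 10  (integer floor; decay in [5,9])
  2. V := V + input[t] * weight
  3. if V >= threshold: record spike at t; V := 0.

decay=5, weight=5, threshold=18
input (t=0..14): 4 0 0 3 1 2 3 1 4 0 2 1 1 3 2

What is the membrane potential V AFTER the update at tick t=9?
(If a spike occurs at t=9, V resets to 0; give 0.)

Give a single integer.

Answer: 0

Derivation:
t=0: input=4 -> V=0 FIRE
t=1: input=0 -> V=0
t=2: input=0 -> V=0
t=3: input=3 -> V=15
t=4: input=1 -> V=12
t=5: input=2 -> V=16
t=6: input=3 -> V=0 FIRE
t=7: input=1 -> V=5
t=8: input=4 -> V=0 FIRE
t=9: input=0 -> V=0
t=10: input=2 -> V=10
t=11: input=1 -> V=10
t=12: input=1 -> V=10
t=13: input=3 -> V=0 FIRE
t=14: input=2 -> V=10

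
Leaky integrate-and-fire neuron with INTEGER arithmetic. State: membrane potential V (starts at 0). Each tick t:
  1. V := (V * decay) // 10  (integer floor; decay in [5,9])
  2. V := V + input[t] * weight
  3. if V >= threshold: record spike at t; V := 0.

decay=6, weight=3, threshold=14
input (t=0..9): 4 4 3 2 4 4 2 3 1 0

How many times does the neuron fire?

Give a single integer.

Answer: 3

Derivation:
t=0: input=4 -> V=12
t=1: input=4 -> V=0 FIRE
t=2: input=3 -> V=9
t=3: input=2 -> V=11
t=4: input=4 -> V=0 FIRE
t=5: input=4 -> V=12
t=6: input=2 -> V=13
t=7: input=3 -> V=0 FIRE
t=8: input=1 -> V=3
t=9: input=0 -> V=1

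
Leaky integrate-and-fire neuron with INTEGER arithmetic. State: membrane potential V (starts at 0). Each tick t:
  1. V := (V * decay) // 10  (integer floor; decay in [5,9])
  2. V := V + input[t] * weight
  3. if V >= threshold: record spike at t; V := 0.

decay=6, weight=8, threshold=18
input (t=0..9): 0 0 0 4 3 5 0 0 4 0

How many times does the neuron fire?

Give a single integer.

t=0: input=0 -> V=0
t=1: input=0 -> V=0
t=2: input=0 -> V=0
t=3: input=4 -> V=0 FIRE
t=4: input=3 -> V=0 FIRE
t=5: input=5 -> V=0 FIRE
t=6: input=0 -> V=0
t=7: input=0 -> V=0
t=8: input=4 -> V=0 FIRE
t=9: input=0 -> V=0

Answer: 4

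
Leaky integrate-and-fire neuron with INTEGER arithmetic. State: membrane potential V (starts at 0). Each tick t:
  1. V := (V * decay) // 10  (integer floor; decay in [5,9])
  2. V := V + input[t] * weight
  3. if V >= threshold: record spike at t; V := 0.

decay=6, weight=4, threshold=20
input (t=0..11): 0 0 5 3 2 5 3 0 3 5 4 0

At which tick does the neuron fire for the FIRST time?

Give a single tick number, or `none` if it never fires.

t=0: input=0 -> V=0
t=1: input=0 -> V=0
t=2: input=5 -> V=0 FIRE
t=3: input=3 -> V=12
t=4: input=2 -> V=15
t=5: input=5 -> V=0 FIRE
t=6: input=3 -> V=12
t=7: input=0 -> V=7
t=8: input=3 -> V=16
t=9: input=5 -> V=0 FIRE
t=10: input=4 -> V=16
t=11: input=0 -> V=9

Answer: 2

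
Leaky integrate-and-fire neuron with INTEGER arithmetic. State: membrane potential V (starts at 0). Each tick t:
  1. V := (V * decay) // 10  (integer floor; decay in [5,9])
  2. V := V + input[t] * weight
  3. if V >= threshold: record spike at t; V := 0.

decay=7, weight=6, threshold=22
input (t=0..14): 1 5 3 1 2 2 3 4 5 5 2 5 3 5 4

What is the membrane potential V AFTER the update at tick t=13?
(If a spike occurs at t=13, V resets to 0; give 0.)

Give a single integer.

Answer: 0

Derivation:
t=0: input=1 -> V=6
t=1: input=5 -> V=0 FIRE
t=2: input=3 -> V=18
t=3: input=1 -> V=18
t=4: input=2 -> V=0 FIRE
t=5: input=2 -> V=12
t=6: input=3 -> V=0 FIRE
t=7: input=4 -> V=0 FIRE
t=8: input=5 -> V=0 FIRE
t=9: input=5 -> V=0 FIRE
t=10: input=2 -> V=12
t=11: input=5 -> V=0 FIRE
t=12: input=3 -> V=18
t=13: input=5 -> V=0 FIRE
t=14: input=4 -> V=0 FIRE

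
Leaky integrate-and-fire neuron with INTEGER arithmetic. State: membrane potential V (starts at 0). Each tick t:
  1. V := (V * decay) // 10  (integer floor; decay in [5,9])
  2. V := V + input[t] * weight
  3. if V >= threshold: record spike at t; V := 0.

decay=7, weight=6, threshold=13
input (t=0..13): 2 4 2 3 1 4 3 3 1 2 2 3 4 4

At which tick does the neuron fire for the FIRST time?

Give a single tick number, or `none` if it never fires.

Answer: 1

Derivation:
t=0: input=2 -> V=12
t=1: input=4 -> V=0 FIRE
t=2: input=2 -> V=12
t=3: input=3 -> V=0 FIRE
t=4: input=1 -> V=6
t=5: input=4 -> V=0 FIRE
t=6: input=3 -> V=0 FIRE
t=7: input=3 -> V=0 FIRE
t=8: input=1 -> V=6
t=9: input=2 -> V=0 FIRE
t=10: input=2 -> V=12
t=11: input=3 -> V=0 FIRE
t=12: input=4 -> V=0 FIRE
t=13: input=4 -> V=0 FIRE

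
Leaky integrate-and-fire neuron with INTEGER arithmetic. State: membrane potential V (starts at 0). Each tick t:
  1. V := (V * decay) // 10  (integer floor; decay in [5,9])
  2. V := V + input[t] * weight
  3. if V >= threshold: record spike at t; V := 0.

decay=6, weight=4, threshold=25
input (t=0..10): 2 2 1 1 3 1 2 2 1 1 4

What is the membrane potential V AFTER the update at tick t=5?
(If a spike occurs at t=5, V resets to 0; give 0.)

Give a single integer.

t=0: input=2 -> V=8
t=1: input=2 -> V=12
t=2: input=1 -> V=11
t=3: input=1 -> V=10
t=4: input=3 -> V=18
t=5: input=1 -> V=14
t=6: input=2 -> V=16
t=7: input=2 -> V=17
t=8: input=1 -> V=14
t=9: input=1 -> V=12
t=10: input=4 -> V=23

Answer: 14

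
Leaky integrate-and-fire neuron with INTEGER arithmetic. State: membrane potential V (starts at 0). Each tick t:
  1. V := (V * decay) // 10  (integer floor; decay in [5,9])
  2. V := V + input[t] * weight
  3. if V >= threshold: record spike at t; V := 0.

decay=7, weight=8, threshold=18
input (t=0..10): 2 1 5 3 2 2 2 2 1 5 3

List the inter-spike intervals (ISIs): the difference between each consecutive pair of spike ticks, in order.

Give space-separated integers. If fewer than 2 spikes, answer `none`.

t=0: input=2 -> V=16
t=1: input=1 -> V=0 FIRE
t=2: input=5 -> V=0 FIRE
t=3: input=3 -> V=0 FIRE
t=4: input=2 -> V=16
t=5: input=2 -> V=0 FIRE
t=6: input=2 -> V=16
t=7: input=2 -> V=0 FIRE
t=8: input=1 -> V=8
t=9: input=5 -> V=0 FIRE
t=10: input=3 -> V=0 FIRE

Answer: 1 1 2 2 2 1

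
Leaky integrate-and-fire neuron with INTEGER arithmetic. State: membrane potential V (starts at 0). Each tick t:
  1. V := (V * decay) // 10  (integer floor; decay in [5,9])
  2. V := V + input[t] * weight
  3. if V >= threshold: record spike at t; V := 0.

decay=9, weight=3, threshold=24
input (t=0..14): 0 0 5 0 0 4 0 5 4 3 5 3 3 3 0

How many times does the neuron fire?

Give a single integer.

Answer: 3

Derivation:
t=0: input=0 -> V=0
t=1: input=0 -> V=0
t=2: input=5 -> V=15
t=3: input=0 -> V=13
t=4: input=0 -> V=11
t=5: input=4 -> V=21
t=6: input=0 -> V=18
t=7: input=5 -> V=0 FIRE
t=8: input=4 -> V=12
t=9: input=3 -> V=19
t=10: input=5 -> V=0 FIRE
t=11: input=3 -> V=9
t=12: input=3 -> V=17
t=13: input=3 -> V=0 FIRE
t=14: input=0 -> V=0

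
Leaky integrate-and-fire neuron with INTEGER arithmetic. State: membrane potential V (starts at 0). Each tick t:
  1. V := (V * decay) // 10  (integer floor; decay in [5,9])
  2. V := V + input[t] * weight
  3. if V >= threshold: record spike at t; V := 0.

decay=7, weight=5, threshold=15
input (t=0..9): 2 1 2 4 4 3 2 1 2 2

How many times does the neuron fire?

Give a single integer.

Answer: 5

Derivation:
t=0: input=2 -> V=10
t=1: input=1 -> V=12
t=2: input=2 -> V=0 FIRE
t=3: input=4 -> V=0 FIRE
t=4: input=4 -> V=0 FIRE
t=5: input=3 -> V=0 FIRE
t=6: input=2 -> V=10
t=7: input=1 -> V=12
t=8: input=2 -> V=0 FIRE
t=9: input=2 -> V=10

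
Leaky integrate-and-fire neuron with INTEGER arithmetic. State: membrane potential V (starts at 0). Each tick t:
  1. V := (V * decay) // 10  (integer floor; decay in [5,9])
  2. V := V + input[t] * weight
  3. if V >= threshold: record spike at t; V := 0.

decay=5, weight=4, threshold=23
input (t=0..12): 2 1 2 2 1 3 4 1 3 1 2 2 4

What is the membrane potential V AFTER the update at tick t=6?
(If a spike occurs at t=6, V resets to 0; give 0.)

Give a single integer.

Answer: 0

Derivation:
t=0: input=2 -> V=8
t=1: input=1 -> V=8
t=2: input=2 -> V=12
t=3: input=2 -> V=14
t=4: input=1 -> V=11
t=5: input=3 -> V=17
t=6: input=4 -> V=0 FIRE
t=7: input=1 -> V=4
t=8: input=3 -> V=14
t=9: input=1 -> V=11
t=10: input=2 -> V=13
t=11: input=2 -> V=14
t=12: input=4 -> V=0 FIRE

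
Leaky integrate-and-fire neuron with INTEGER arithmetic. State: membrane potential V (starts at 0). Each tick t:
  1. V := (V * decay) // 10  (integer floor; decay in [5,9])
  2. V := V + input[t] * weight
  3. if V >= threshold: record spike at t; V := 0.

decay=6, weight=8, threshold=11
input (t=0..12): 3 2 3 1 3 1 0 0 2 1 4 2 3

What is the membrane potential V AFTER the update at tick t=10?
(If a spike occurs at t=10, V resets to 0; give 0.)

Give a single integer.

Answer: 0

Derivation:
t=0: input=3 -> V=0 FIRE
t=1: input=2 -> V=0 FIRE
t=2: input=3 -> V=0 FIRE
t=3: input=1 -> V=8
t=4: input=3 -> V=0 FIRE
t=5: input=1 -> V=8
t=6: input=0 -> V=4
t=7: input=0 -> V=2
t=8: input=2 -> V=0 FIRE
t=9: input=1 -> V=8
t=10: input=4 -> V=0 FIRE
t=11: input=2 -> V=0 FIRE
t=12: input=3 -> V=0 FIRE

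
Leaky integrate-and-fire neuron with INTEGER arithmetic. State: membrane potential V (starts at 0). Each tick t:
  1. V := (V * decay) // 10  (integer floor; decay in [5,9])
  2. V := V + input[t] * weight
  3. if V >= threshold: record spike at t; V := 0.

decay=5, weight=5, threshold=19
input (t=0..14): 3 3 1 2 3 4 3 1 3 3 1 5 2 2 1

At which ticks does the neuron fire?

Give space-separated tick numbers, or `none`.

Answer: 1 4 5 8 11

Derivation:
t=0: input=3 -> V=15
t=1: input=3 -> V=0 FIRE
t=2: input=1 -> V=5
t=3: input=2 -> V=12
t=4: input=3 -> V=0 FIRE
t=5: input=4 -> V=0 FIRE
t=6: input=3 -> V=15
t=7: input=1 -> V=12
t=8: input=3 -> V=0 FIRE
t=9: input=3 -> V=15
t=10: input=1 -> V=12
t=11: input=5 -> V=0 FIRE
t=12: input=2 -> V=10
t=13: input=2 -> V=15
t=14: input=1 -> V=12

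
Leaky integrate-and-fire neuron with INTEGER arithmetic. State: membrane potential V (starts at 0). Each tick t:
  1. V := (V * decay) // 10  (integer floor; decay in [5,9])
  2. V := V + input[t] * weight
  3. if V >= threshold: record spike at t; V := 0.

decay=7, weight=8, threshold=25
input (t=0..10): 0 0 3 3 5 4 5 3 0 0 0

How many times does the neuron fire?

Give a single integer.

Answer: 4

Derivation:
t=0: input=0 -> V=0
t=1: input=0 -> V=0
t=2: input=3 -> V=24
t=3: input=3 -> V=0 FIRE
t=4: input=5 -> V=0 FIRE
t=5: input=4 -> V=0 FIRE
t=6: input=5 -> V=0 FIRE
t=7: input=3 -> V=24
t=8: input=0 -> V=16
t=9: input=0 -> V=11
t=10: input=0 -> V=7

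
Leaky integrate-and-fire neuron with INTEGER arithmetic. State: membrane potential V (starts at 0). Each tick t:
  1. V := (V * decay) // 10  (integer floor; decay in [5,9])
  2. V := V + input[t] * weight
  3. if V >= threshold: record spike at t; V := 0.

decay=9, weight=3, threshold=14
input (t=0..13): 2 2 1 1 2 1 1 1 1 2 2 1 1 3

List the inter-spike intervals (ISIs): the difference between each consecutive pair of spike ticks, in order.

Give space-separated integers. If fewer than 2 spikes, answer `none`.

Answer: 5 4

Derivation:
t=0: input=2 -> V=6
t=1: input=2 -> V=11
t=2: input=1 -> V=12
t=3: input=1 -> V=13
t=4: input=2 -> V=0 FIRE
t=5: input=1 -> V=3
t=6: input=1 -> V=5
t=7: input=1 -> V=7
t=8: input=1 -> V=9
t=9: input=2 -> V=0 FIRE
t=10: input=2 -> V=6
t=11: input=1 -> V=8
t=12: input=1 -> V=10
t=13: input=3 -> V=0 FIRE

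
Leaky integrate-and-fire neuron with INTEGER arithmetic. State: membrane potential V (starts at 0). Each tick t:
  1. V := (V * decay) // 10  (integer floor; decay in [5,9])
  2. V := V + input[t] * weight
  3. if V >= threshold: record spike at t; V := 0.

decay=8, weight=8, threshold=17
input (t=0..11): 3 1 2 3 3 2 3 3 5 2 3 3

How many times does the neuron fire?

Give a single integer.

t=0: input=3 -> V=0 FIRE
t=1: input=1 -> V=8
t=2: input=2 -> V=0 FIRE
t=3: input=3 -> V=0 FIRE
t=4: input=3 -> V=0 FIRE
t=5: input=2 -> V=16
t=6: input=3 -> V=0 FIRE
t=7: input=3 -> V=0 FIRE
t=8: input=5 -> V=0 FIRE
t=9: input=2 -> V=16
t=10: input=3 -> V=0 FIRE
t=11: input=3 -> V=0 FIRE

Answer: 9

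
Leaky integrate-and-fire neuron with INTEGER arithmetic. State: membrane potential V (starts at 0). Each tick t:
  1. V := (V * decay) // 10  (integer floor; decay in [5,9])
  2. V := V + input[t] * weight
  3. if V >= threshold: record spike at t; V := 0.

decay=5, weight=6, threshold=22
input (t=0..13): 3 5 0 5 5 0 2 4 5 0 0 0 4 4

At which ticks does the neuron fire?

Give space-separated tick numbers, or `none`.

t=0: input=3 -> V=18
t=1: input=5 -> V=0 FIRE
t=2: input=0 -> V=0
t=3: input=5 -> V=0 FIRE
t=4: input=5 -> V=0 FIRE
t=5: input=0 -> V=0
t=6: input=2 -> V=12
t=7: input=4 -> V=0 FIRE
t=8: input=5 -> V=0 FIRE
t=9: input=0 -> V=0
t=10: input=0 -> V=0
t=11: input=0 -> V=0
t=12: input=4 -> V=0 FIRE
t=13: input=4 -> V=0 FIRE

Answer: 1 3 4 7 8 12 13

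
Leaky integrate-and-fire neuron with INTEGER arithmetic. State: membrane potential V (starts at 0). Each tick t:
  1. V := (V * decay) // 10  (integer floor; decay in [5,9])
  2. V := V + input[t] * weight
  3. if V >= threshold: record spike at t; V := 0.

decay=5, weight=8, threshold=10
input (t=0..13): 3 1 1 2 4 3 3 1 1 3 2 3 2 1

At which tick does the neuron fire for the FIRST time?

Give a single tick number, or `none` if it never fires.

Answer: 0

Derivation:
t=0: input=3 -> V=0 FIRE
t=1: input=1 -> V=8
t=2: input=1 -> V=0 FIRE
t=3: input=2 -> V=0 FIRE
t=4: input=4 -> V=0 FIRE
t=5: input=3 -> V=0 FIRE
t=6: input=3 -> V=0 FIRE
t=7: input=1 -> V=8
t=8: input=1 -> V=0 FIRE
t=9: input=3 -> V=0 FIRE
t=10: input=2 -> V=0 FIRE
t=11: input=3 -> V=0 FIRE
t=12: input=2 -> V=0 FIRE
t=13: input=1 -> V=8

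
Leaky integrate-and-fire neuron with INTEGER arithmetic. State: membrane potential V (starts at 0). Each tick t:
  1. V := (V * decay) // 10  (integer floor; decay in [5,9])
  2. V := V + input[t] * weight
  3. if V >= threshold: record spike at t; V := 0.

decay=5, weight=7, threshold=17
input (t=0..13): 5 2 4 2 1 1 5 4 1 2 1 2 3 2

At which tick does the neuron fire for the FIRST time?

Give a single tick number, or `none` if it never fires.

t=0: input=5 -> V=0 FIRE
t=1: input=2 -> V=14
t=2: input=4 -> V=0 FIRE
t=3: input=2 -> V=14
t=4: input=1 -> V=14
t=5: input=1 -> V=14
t=6: input=5 -> V=0 FIRE
t=7: input=4 -> V=0 FIRE
t=8: input=1 -> V=7
t=9: input=2 -> V=0 FIRE
t=10: input=1 -> V=7
t=11: input=2 -> V=0 FIRE
t=12: input=3 -> V=0 FIRE
t=13: input=2 -> V=14

Answer: 0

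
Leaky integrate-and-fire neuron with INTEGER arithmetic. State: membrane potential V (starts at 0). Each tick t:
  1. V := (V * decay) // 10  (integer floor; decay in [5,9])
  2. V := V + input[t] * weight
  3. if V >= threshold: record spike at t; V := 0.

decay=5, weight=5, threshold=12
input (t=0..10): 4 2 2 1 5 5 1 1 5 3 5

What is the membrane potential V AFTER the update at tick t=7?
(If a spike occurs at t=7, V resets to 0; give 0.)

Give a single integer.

Answer: 7

Derivation:
t=0: input=4 -> V=0 FIRE
t=1: input=2 -> V=10
t=2: input=2 -> V=0 FIRE
t=3: input=1 -> V=5
t=4: input=5 -> V=0 FIRE
t=5: input=5 -> V=0 FIRE
t=6: input=1 -> V=5
t=7: input=1 -> V=7
t=8: input=5 -> V=0 FIRE
t=9: input=3 -> V=0 FIRE
t=10: input=5 -> V=0 FIRE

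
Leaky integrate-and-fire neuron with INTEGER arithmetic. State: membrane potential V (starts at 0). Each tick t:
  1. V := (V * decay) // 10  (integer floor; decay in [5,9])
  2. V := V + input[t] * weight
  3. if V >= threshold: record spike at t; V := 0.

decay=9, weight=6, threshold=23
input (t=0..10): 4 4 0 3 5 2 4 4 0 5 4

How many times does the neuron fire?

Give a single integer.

Answer: 7

Derivation:
t=0: input=4 -> V=0 FIRE
t=1: input=4 -> V=0 FIRE
t=2: input=0 -> V=0
t=3: input=3 -> V=18
t=4: input=5 -> V=0 FIRE
t=5: input=2 -> V=12
t=6: input=4 -> V=0 FIRE
t=7: input=4 -> V=0 FIRE
t=8: input=0 -> V=0
t=9: input=5 -> V=0 FIRE
t=10: input=4 -> V=0 FIRE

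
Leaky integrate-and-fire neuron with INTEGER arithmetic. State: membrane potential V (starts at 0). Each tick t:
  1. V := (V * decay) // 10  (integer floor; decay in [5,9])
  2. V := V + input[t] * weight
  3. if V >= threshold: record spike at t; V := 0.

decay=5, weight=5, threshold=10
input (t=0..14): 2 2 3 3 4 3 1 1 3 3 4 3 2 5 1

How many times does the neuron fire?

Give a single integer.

t=0: input=2 -> V=0 FIRE
t=1: input=2 -> V=0 FIRE
t=2: input=3 -> V=0 FIRE
t=3: input=3 -> V=0 FIRE
t=4: input=4 -> V=0 FIRE
t=5: input=3 -> V=0 FIRE
t=6: input=1 -> V=5
t=7: input=1 -> V=7
t=8: input=3 -> V=0 FIRE
t=9: input=3 -> V=0 FIRE
t=10: input=4 -> V=0 FIRE
t=11: input=3 -> V=0 FIRE
t=12: input=2 -> V=0 FIRE
t=13: input=5 -> V=0 FIRE
t=14: input=1 -> V=5

Answer: 12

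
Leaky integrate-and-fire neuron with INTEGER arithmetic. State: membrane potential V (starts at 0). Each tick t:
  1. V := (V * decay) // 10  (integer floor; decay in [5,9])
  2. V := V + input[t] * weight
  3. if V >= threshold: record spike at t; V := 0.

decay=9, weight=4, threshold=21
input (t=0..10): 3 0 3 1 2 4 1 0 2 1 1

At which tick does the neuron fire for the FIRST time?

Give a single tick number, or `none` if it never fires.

t=0: input=3 -> V=12
t=1: input=0 -> V=10
t=2: input=3 -> V=0 FIRE
t=3: input=1 -> V=4
t=4: input=2 -> V=11
t=5: input=4 -> V=0 FIRE
t=6: input=1 -> V=4
t=7: input=0 -> V=3
t=8: input=2 -> V=10
t=9: input=1 -> V=13
t=10: input=1 -> V=15

Answer: 2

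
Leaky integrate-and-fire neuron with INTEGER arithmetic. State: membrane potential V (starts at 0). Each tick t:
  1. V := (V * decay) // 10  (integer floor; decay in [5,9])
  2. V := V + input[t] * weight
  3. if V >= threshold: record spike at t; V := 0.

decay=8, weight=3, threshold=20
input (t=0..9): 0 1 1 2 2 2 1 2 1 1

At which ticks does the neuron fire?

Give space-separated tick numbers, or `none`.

t=0: input=0 -> V=0
t=1: input=1 -> V=3
t=2: input=1 -> V=5
t=3: input=2 -> V=10
t=4: input=2 -> V=14
t=5: input=2 -> V=17
t=6: input=1 -> V=16
t=7: input=2 -> V=18
t=8: input=1 -> V=17
t=9: input=1 -> V=16

Answer: none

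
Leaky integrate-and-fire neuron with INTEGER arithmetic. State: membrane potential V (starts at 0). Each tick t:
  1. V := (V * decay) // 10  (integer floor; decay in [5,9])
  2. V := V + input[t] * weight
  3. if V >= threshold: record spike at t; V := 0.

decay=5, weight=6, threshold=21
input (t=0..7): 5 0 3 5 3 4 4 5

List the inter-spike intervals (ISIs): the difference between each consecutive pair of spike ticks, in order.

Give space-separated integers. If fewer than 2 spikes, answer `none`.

t=0: input=5 -> V=0 FIRE
t=1: input=0 -> V=0
t=2: input=3 -> V=18
t=3: input=5 -> V=0 FIRE
t=4: input=3 -> V=18
t=5: input=4 -> V=0 FIRE
t=6: input=4 -> V=0 FIRE
t=7: input=5 -> V=0 FIRE

Answer: 3 2 1 1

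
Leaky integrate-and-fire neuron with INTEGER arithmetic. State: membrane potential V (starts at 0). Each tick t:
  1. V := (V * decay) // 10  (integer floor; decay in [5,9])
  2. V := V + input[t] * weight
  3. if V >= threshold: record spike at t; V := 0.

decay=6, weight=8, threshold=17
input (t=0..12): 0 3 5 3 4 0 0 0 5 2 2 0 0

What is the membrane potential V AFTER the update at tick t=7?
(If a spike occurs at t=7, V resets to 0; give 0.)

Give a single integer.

t=0: input=0 -> V=0
t=1: input=3 -> V=0 FIRE
t=2: input=5 -> V=0 FIRE
t=3: input=3 -> V=0 FIRE
t=4: input=4 -> V=0 FIRE
t=5: input=0 -> V=0
t=6: input=0 -> V=0
t=7: input=0 -> V=0
t=8: input=5 -> V=0 FIRE
t=9: input=2 -> V=16
t=10: input=2 -> V=0 FIRE
t=11: input=0 -> V=0
t=12: input=0 -> V=0

Answer: 0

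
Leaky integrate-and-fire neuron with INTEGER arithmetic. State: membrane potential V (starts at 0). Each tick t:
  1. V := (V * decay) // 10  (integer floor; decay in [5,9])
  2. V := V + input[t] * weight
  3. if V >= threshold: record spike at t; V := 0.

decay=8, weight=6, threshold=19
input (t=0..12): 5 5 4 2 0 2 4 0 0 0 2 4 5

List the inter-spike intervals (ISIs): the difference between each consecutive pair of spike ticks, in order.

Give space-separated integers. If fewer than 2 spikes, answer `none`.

Answer: 1 1 3 1 5 1

Derivation:
t=0: input=5 -> V=0 FIRE
t=1: input=5 -> V=0 FIRE
t=2: input=4 -> V=0 FIRE
t=3: input=2 -> V=12
t=4: input=0 -> V=9
t=5: input=2 -> V=0 FIRE
t=6: input=4 -> V=0 FIRE
t=7: input=0 -> V=0
t=8: input=0 -> V=0
t=9: input=0 -> V=0
t=10: input=2 -> V=12
t=11: input=4 -> V=0 FIRE
t=12: input=5 -> V=0 FIRE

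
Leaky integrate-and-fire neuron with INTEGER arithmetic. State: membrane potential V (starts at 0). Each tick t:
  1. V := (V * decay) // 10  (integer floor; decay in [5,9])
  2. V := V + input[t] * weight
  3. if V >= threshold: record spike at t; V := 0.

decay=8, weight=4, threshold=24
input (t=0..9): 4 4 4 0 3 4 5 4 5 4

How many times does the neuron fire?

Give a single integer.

t=0: input=4 -> V=16
t=1: input=4 -> V=0 FIRE
t=2: input=4 -> V=16
t=3: input=0 -> V=12
t=4: input=3 -> V=21
t=5: input=4 -> V=0 FIRE
t=6: input=5 -> V=20
t=7: input=4 -> V=0 FIRE
t=8: input=5 -> V=20
t=9: input=4 -> V=0 FIRE

Answer: 4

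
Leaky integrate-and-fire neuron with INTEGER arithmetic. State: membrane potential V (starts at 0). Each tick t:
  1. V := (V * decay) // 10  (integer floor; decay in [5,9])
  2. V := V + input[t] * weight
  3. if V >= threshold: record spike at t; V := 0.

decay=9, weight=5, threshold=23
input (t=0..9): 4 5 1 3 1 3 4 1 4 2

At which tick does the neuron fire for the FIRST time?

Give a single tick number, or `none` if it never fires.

t=0: input=4 -> V=20
t=1: input=5 -> V=0 FIRE
t=2: input=1 -> V=5
t=3: input=3 -> V=19
t=4: input=1 -> V=22
t=5: input=3 -> V=0 FIRE
t=6: input=4 -> V=20
t=7: input=1 -> V=0 FIRE
t=8: input=4 -> V=20
t=9: input=2 -> V=0 FIRE

Answer: 1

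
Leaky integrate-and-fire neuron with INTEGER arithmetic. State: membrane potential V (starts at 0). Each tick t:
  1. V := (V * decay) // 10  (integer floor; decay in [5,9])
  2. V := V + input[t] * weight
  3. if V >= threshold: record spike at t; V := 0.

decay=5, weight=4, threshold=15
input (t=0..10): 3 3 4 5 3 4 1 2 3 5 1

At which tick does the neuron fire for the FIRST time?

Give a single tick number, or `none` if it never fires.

t=0: input=3 -> V=12
t=1: input=3 -> V=0 FIRE
t=2: input=4 -> V=0 FIRE
t=3: input=5 -> V=0 FIRE
t=4: input=3 -> V=12
t=5: input=4 -> V=0 FIRE
t=6: input=1 -> V=4
t=7: input=2 -> V=10
t=8: input=3 -> V=0 FIRE
t=9: input=5 -> V=0 FIRE
t=10: input=1 -> V=4

Answer: 1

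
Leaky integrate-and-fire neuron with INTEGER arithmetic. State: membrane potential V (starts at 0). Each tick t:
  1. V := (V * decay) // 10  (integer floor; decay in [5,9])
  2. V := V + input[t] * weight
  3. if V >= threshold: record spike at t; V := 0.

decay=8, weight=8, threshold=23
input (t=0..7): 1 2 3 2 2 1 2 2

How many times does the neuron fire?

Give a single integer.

Answer: 3

Derivation:
t=0: input=1 -> V=8
t=1: input=2 -> V=22
t=2: input=3 -> V=0 FIRE
t=3: input=2 -> V=16
t=4: input=2 -> V=0 FIRE
t=5: input=1 -> V=8
t=6: input=2 -> V=22
t=7: input=2 -> V=0 FIRE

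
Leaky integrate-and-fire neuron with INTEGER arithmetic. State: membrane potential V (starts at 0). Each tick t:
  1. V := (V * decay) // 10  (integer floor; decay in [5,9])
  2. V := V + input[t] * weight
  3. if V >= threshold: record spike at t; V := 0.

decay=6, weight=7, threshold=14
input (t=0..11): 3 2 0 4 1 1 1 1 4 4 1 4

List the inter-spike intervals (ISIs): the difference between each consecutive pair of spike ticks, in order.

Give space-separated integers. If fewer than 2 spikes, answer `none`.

t=0: input=3 -> V=0 FIRE
t=1: input=2 -> V=0 FIRE
t=2: input=0 -> V=0
t=3: input=4 -> V=0 FIRE
t=4: input=1 -> V=7
t=5: input=1 -> V=11
t=6: input=1 -> V=13
t=7: input=1 -> V=0 FIRE
t=8: input=4 -> V=0 FIRE
t=9: input=4 -> V=0 FIRE
t=10: input=1 -> V=7
t=11: input=4 -> V=0 FIRE

Answer: 1 2 4 1 1 2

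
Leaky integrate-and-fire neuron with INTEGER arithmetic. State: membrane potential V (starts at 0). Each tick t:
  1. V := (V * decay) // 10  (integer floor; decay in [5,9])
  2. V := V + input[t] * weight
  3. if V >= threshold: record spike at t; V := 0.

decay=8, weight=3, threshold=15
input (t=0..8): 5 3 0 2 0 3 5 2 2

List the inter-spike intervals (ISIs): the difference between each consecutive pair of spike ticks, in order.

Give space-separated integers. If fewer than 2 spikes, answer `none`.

Answer: 5 1

Derivation:
t=0: input=5 -> V=0 FIRE
t=1: input=3 -> V=9
t=2: input=0 -> V=7
t=3: input=2 -> V=11
t=4: input=0 -> V=8
t=5: input=3 -> V=0 FIRE
t=6: input=5 -> V=0 FIRE
t=7: input=2 -> V=6
t=8: input=2 -> V=10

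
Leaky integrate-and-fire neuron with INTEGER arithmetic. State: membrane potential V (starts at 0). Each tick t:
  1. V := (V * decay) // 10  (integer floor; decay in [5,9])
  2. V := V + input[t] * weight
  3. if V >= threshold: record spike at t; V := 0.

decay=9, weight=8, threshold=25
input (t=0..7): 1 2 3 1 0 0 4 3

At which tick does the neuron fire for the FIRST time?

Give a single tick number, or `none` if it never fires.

t=0: input=1 -> V=8
t=1: input=2 -> V=23
t=2: input=3 -> V=0 FIRE
t=3: input=1 -> V=8
t=4: input=0 -> V=7
t=5: input=0 -> V=6
t=6: input=4 -> V=0 FIRE
t=7: input=3 -> V=24

Answer: 2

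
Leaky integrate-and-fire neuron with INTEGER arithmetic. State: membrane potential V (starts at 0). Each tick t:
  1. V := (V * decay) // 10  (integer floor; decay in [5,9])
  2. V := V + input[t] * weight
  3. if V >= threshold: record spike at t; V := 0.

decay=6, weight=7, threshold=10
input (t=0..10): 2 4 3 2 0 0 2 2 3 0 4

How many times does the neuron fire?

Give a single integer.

Answer: 8

Derivation:
t=0: input=2 -> V=0 FIRE
t=1: input=4 -> V=0 FIRE
t=2: input=3 -> V=0 FIRE
t=3: input=2 -> V=0 FIRE
t=4: input=0 -> V=0
t=5: input=0 -> V=0
t=6: input=2 -> V=0 FIRE
t=7: input=2 -> V=0 FIRE
t=8: input=3 -> V=0 FIRE
t=9: input=0 -> V=0
t=10: input=4 -> V=0 FIRE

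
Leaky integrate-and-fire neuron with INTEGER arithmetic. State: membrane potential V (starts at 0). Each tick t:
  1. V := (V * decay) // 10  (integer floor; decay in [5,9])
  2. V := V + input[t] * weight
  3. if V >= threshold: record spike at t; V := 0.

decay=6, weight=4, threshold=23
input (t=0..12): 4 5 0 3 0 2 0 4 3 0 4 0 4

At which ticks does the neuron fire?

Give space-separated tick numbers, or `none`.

Answer: 1 8

Derivation:
t=0: input=4 -> V=16
t=1: input=5 -> V=0 FIRE
t=2: input=0 -> V=0
t=3: input=3 -> V=12
t=4: input=0 -> V=7
t=5: input=2 -> V=12
t=6: input=0 -> V=7
t=7: input=4 -> V=20
t=8: input=3 -> V=0 FIRE
t=9: input=0 -> V=0
t=10: input=4 -> V=16
t=11: input=0 -> V=9
t=12: input=4 -> V=21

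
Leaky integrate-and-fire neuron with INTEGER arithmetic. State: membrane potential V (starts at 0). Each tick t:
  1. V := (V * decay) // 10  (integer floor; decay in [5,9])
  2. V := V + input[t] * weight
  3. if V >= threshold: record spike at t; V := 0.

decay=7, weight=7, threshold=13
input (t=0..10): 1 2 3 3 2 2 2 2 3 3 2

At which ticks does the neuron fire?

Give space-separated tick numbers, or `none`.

t=0: input=1 -> V=7
t=1: input=2 -> V=0 FIRE
t=2: input=3 -> V=0 FIRE
t=3: input=3 -> V=0 FIRE
t=4: input=2 -> V=0 FIRE
t=5: input=2 -> V=0 FIRE
t=6: input=2 -> V=0 FIRE
t=7: input=2 -> V=0 FIRE
t=8: input=3 -> V=0 FIRE
t=9: input=3 -> V=0 FIRE
t=10: input=2 -> V=0 FIRE

Answer: 1 2 3 4 5 6 7 8 9 10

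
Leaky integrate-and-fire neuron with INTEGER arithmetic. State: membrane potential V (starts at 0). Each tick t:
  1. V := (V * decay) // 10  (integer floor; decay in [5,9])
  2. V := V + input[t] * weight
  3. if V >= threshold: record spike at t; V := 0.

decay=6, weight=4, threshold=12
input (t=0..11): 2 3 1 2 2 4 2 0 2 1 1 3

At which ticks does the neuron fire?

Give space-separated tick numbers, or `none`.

Answer: 1 4 5 11

Derivation:
t=0: input=2 -> V=8
t=1: input=3 -> V=0 FIRE
t=2: input=1 -> V=4
t=3: input=2 -> V=10
t=4: input=2 -> V=0 FIRE
t=5: input=4 -> V=0 FIRE
t=6: input=2 -> V=8
t=7: input=0 -> V=4
t=8: input=2 -> V=10
t=9: input=1 -> V=10
t=10: input=1 -> V=10
t=11: input=3 -> V=0 FIRE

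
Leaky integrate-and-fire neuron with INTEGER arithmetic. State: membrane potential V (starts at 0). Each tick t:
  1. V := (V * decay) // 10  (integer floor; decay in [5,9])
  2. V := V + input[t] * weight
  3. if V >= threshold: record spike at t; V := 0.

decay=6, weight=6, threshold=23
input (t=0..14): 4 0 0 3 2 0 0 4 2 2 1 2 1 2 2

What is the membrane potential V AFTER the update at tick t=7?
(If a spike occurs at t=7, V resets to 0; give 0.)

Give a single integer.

t=0: input=4 -> V=0 FIRE
t=1: input=0 -> V=0
t=2: input=0 -> V=0
t=3: input=3 -> V=18
t=4: input=2 -> V=22
t=5: input=0 -> V=13
t=6: input=0 -> V=7
t=7: input=4 -> V=0 FIRE
t=8: input=2 -> V=12
t=9: input=2 -> V=19
t=10: input=1 -> V=17
t=11: input=2 -> V=22
t=12: input=1 -> V=19
t=13: input=2 -> V=0 FIRE
t=14: input=2 -> V=12

Answer: 0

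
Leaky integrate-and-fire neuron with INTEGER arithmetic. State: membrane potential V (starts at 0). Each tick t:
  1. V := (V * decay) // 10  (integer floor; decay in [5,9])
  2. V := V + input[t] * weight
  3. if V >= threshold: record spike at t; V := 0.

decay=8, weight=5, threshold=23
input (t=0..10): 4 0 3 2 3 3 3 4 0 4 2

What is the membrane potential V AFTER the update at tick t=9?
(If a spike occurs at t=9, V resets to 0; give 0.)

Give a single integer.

t=0: input=4 -> V=20
t=1: input=0 -> V=16
t=2: input=3 -> V=0 FIRE
t=3: input=2 -> V=10
t=4: input=3 -> V=0 FIRE
t=5: input=3 -> V=15
t=6: input=3 -> V=0 FIRE
t=7: input=4 -> V=20
t=8: input=0 -> V=16
t=9: input=4 -> V=0 FIRE
t=10: input=2 -> V=10

Answer: 0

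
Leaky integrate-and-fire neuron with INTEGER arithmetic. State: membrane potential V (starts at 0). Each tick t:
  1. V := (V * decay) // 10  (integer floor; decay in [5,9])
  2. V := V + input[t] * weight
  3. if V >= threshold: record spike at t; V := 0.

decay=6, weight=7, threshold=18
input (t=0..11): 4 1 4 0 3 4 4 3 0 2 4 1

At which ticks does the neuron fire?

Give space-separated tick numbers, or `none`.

t=0: input=4 -> V=0 FIRE
t=1: input=1 -> V=7
t=2: input=4 -> V=0 FIRE
t=3: input=0 -> V=0
t=4: input=3 -> V=0 FIRE
t=5: input=4 -> V=0 FIRE
t=6: input=4 -> V=0 FIRE
t=7: input=3 -> V=0 FIRE
t=8: input=0 -> V=0
t=9: input=2 -> V=14
t=10: input=4 -> V=0 FIRE
t=11: input=1 -> V=7

Answer: 0 2 4 5 6 7 10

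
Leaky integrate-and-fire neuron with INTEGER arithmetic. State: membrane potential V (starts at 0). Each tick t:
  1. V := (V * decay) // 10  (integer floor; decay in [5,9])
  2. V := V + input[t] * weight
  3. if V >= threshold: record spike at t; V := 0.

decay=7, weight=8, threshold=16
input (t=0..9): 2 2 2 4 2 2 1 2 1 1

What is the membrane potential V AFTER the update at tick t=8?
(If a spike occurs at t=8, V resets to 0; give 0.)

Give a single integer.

Answer: 8

Derivation:
t=0: input=2 -> V=0 FIRE
t=1: input=2 -> V=0 FIRE
t=2: input=2 -> V=0 FIRE
t=3: input=4 -> V=0 FIRE
t=4: input=2 -> V=0 FIRE
t=5: input=2 -> V=0 FIRE
t=6: input=1 -> V=8
t=7: input=2 -> V=0 FIRE
t=8: input=1 -> V=8
t=9: input=1 -> V=13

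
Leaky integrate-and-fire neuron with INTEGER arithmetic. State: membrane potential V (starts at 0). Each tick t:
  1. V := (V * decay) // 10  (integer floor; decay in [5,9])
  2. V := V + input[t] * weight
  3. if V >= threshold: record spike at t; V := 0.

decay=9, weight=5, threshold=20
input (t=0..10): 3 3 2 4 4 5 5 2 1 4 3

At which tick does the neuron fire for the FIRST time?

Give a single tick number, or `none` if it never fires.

t=0: input=3 -> V=15
t=1: input=3 -> V=0 FIRE
t=2: input=2 -> V=10
t=3: input=4 -> V=0 FIRE
t=4: input=4 -> V=0 FIRE
t=5: input=5 -> V=0 FIRE
t=6: input=5 -> V=0 FIRE
t=7: input=2 -> V=10
t=8: input=1 -> V=14
t=9: input=4 -> V=0 FIRE
t=10: input=3 -> V=15

Answer: 1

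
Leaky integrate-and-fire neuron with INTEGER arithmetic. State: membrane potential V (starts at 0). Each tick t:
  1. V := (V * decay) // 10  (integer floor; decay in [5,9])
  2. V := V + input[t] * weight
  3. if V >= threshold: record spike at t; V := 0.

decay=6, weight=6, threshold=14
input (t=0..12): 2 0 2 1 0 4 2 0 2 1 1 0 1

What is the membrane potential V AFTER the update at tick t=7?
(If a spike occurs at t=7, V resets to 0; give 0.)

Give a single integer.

Answer: 7

Derivation:
t=0: input=2 -> V=12
t=1: input=0 -> V=7
t=2: input=2 -> V=0 FIRE
t=3: input=1 -> V=6
t=4: input=0 -> V=3
t=5: input=4 -> V=0 FIRE
t=6: input=2 -> V=12
t=7: input=0 -> V=7
t=8: input=2 -> V=0 FIRE
t=9: input=1 -> V=6
t=10: input=1 -> V=9
t=11: input=0 -> V=5
t=12: input=1 -> V=9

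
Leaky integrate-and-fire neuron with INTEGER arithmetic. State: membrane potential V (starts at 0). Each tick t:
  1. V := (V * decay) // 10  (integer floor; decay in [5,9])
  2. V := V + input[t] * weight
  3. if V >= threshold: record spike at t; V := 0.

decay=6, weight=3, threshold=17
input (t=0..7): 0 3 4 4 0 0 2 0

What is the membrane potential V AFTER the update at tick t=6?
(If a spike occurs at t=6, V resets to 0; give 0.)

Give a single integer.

t=0: input=0 -> V=0
t=1: input=3 -> V=9
t=2: input=4 -> V=0 FIRE
t=3: input=4 -> V=12
t=4: input=0 -> V=7
t=5: input=0 -> V=4
t=6: input=2 -> V=8
t=7: input=0 -> V=4

Answer: 8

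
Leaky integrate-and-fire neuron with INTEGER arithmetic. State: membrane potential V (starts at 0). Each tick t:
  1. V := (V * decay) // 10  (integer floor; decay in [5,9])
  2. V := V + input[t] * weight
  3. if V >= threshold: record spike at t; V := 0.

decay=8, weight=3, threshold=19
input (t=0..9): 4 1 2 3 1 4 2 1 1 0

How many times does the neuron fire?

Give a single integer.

Answer: 1

Derivation:
t=0: input=4 -> V=12
t=1: input=1 -> V=12
t=2: input=2 -> V=15
t=3: input=3 -> V=0 FIRE
t=4: input=1 -> V=3
t=5: input=4 -> V=14
t=6: input=2 -> V=17
t=7: input=1 -> V=16
t=8: input=1 -> V=15
t=9: input=0 -> V=12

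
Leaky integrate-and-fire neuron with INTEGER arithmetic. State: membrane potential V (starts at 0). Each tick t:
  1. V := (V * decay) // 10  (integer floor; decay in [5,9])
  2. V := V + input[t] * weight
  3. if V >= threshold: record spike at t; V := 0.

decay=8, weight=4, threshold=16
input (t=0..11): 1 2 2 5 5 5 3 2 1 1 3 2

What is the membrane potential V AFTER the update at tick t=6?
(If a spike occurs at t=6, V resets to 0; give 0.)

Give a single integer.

t=0: input=1 -> V=4
t=1: input=2 -> V=11
t=2: input=2 -> V=0 FIRE
t=3: input=5 -> V=0 FIRE
t=4: input=5 -> V=0 FIRE
t=5: input=5 -> V=0 FIRE
t=6: input=3 -> V=12
t=7: input=2 -> V=0 FIRE
t=8: input=1 -> V=4
t=9: input=1 -> V=7
t=10: input=3 -> V=0 FIRE
t=11: input=2 -> V=8

Answer: 12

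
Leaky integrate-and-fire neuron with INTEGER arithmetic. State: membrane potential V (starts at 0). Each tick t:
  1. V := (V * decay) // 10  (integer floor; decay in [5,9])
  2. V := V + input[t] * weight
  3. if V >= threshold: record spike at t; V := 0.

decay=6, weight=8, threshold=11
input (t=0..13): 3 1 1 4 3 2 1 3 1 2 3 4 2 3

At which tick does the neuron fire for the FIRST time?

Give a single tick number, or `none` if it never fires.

t=0: input=3 -> V=0 FIRE
t=1: input=1 -> V=8
t=2: input=1 -> V=0 FIRE
t=3: input=4 -> V=0 FIRE
t=4: input=3 -> V=0 FIRE
t=5: input=2 -> V=0 FIRE
t=6: input=1 -> V=8
t=7: input=3 -> V=0 FIRE
t=8: input=1 -> V=8
t=9: input=2 -> V=0 FIRE
t=10: input=3 -> V=0 FIRE
t=11: input=4 -> V=0 FIRE
t=12: input=2 -> V=0 FIRE
t=13: input=3 -> V=0 FIRE

Answer: 0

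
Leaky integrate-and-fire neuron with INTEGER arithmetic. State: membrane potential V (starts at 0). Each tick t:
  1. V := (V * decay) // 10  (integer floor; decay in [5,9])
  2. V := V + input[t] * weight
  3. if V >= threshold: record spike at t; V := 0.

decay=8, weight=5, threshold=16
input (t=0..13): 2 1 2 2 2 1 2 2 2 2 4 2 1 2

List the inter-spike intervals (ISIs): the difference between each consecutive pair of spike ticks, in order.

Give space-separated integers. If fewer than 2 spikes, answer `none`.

Answer: 2 3 2 1 3

Derivation:
t=0: input=2 -> V=10
t=1: input=1 -> V=13
t=2: input=2 -> V=0 FIRE
t=3: input=2 -> V=10
t=4: input=2 -> V=0 FIRE
t=5: input=1 -> V=5
t=6: input=2 -> V=14
t=7: input=2 -> V=0 FIRE
t=8: input=2 -> V=10
t=9: input=2 -> V=0 FIRE
t=10: input=4 -> V=0 FIRE
t=11: input=2 -> V=10
t=12: input=1 -> V=13
t=13: input=2 -> V=0 FIRE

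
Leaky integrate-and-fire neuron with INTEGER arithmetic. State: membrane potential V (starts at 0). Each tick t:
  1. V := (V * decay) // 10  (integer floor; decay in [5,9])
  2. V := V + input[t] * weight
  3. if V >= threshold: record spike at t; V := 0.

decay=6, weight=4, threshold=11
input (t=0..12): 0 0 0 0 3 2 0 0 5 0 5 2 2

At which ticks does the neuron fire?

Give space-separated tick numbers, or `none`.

Answer: 4 8 10 12

Derivation:
t=0: input=0 -> V=0
t=1: input=0 -> V=0
t=2: input=0 -> V=0
t=3: input=0 -> V=0
t=4: input=3 -> V=0 FIRE
t=5: input=2 -> V=8
t=6: input=0 -> V=4
t=7: input=0 -> V=2
t=8: input=5 -> V=0 FIRE
t=9: input=0 -> V=0
t=10: input=5 -> V=0 FIRE
t=11: input=2 -> V=8
t=12: input=2 -> V=0 FIRE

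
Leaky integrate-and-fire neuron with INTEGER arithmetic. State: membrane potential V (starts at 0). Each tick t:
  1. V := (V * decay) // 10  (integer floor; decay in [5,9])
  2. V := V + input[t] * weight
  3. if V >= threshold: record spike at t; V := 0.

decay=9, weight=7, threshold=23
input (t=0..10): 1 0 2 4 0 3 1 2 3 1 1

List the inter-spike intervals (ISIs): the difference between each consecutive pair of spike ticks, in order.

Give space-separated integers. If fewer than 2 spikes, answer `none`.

t=0: input=1 -> V=7
t=1: input=0 -> V=6
t=2: input=2 -> V=19
t=3: input=4 -> V=0 FIRE
t=4: input=0 -> V=0
t=5: input=3 -> V=21
t=6: input=1 -> V=0 FIRE
t=7: input=2 -> V=14
t=8: input=3 -> V=0 FIRE
t=9: input=1 -> V=7
t=10: input=1 -> V=13

Answer: 3 2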